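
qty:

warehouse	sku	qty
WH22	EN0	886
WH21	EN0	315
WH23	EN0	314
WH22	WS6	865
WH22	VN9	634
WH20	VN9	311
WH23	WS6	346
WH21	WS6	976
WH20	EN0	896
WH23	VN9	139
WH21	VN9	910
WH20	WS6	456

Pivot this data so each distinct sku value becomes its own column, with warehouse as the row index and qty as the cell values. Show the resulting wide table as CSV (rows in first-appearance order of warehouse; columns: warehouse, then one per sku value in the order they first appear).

warehouse,EN0,WS6,VN9
WH22,886,865,634
WH21,315,976,910
WH23,314,346,139
WH20,896,456,311

Columns: warehouse plus the 3 distinct sku values (EN0, WS6, VN9).
For example, row WH22 column EN0 takes qty=886 from the long row (WH22, EN0).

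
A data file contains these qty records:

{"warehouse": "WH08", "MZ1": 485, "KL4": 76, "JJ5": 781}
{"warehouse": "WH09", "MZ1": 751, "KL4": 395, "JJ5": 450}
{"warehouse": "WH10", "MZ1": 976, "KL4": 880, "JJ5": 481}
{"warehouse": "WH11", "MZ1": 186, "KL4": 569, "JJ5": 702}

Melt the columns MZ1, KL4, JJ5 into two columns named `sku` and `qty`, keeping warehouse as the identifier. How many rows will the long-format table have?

12

4 warehouse values × 3 melted columns = 12 rows.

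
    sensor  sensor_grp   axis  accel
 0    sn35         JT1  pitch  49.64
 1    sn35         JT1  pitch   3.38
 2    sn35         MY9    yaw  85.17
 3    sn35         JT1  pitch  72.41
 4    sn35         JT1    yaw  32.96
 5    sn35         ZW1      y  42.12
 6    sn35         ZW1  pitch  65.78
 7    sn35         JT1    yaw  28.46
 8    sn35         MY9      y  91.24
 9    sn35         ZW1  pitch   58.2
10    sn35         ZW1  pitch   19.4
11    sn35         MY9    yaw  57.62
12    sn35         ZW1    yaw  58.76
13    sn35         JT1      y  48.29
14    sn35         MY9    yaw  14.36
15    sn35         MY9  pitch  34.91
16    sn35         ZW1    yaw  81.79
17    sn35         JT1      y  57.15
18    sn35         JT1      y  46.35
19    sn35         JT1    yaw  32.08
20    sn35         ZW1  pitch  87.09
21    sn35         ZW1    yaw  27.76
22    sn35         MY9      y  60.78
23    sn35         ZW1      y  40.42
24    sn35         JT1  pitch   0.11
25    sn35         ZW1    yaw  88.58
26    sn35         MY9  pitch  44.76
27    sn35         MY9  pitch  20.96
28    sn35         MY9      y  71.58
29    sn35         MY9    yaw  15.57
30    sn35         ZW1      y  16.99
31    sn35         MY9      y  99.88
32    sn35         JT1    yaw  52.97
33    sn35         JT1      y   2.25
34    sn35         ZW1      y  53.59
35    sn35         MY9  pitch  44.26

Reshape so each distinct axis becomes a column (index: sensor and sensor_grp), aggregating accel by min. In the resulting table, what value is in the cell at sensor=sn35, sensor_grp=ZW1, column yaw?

27.76

Rows with sensor=sn35, sensor_grp=ZW1 and axis=yaw: accel values are 58.76, 81.79, 27.76, 88.58.
min(58.76, 81.79, 27.76, 88.58) = 27.76.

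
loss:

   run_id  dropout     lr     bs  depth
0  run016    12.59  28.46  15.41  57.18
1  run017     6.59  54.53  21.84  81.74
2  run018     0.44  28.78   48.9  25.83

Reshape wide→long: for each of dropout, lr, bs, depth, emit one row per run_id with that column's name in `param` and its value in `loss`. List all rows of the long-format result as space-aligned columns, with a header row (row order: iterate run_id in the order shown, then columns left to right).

Each (run_id, column) pair becomes one row: 3 × 4 = 12 rows.
For example, (run016, dropout) → loss=12.59.

run_id  param    loss 
run016  dropout  12.59
run016  lr       28.46
run016  bs       15.41
run016  depth    57.18
run017  dropout  6.59 
run017  lr       54.53
run017  bs       21.84
run017  depth    81.74
run018  dropout  0.44 
run018  lr       28.78
run018  bs       48.9 
run018  depth    25.83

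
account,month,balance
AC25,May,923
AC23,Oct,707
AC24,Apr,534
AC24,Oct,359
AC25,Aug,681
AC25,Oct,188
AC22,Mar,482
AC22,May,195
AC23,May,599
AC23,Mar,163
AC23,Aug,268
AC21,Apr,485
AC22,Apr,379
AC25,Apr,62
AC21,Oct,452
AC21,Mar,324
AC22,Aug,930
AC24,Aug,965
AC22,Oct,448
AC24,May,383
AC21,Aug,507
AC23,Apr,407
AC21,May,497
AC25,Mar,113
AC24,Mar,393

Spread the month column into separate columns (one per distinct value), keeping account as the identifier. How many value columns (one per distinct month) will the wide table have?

5

5 distinct month values: Mar, Apr, Oct, May, Aug.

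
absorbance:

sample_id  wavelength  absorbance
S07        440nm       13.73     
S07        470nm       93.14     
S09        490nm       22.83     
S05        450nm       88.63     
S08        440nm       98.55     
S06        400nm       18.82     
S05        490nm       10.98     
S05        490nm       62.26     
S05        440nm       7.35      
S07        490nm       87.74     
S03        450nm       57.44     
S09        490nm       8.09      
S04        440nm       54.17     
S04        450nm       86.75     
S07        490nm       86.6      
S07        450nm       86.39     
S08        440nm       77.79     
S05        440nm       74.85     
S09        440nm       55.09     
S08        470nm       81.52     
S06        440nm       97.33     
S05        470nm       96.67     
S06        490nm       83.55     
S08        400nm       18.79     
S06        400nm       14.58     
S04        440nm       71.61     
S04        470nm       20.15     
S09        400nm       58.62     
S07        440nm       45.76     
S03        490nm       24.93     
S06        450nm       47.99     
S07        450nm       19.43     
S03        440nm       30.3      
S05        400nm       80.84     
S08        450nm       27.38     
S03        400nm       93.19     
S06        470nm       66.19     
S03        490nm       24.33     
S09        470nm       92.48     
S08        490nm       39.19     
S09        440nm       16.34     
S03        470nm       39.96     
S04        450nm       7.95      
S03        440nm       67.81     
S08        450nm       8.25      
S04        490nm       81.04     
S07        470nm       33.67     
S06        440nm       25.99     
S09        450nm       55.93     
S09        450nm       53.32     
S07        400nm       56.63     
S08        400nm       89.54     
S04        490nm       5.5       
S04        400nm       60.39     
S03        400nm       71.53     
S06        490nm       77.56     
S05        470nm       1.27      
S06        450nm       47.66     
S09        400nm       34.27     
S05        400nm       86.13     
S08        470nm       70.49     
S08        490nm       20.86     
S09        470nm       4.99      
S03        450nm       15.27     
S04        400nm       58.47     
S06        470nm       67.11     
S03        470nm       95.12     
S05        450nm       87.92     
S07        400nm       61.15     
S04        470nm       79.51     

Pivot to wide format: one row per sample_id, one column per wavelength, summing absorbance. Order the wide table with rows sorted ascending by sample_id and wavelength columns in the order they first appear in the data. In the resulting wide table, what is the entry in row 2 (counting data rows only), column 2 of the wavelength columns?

99.66

With rows sorted ascending by sample_id, row 2 is sample_id=S04. wavelength columns in first-appearance order: 440nm, 470nm, 490nm, 450nm, 400nm; column 2 is 470nm.
Long rows with sample_id=S04, wavelength=470nm: 20.15 + 79.51 = 99.66.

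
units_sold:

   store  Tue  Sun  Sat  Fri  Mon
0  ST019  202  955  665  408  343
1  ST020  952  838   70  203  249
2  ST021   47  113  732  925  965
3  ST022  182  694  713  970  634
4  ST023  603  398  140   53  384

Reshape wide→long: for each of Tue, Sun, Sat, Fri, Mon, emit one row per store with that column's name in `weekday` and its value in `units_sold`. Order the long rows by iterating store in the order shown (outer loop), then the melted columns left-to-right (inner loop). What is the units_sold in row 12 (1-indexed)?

25 rows total (5 × 5). Row 12: index ⌊(12-1)/5⌋ = 2 into store → ST021; (12-1) mod 5 = 1 into the melted columns → Sun.
So row 12 is (ST021, Sun, 113); units_sold = 113.

113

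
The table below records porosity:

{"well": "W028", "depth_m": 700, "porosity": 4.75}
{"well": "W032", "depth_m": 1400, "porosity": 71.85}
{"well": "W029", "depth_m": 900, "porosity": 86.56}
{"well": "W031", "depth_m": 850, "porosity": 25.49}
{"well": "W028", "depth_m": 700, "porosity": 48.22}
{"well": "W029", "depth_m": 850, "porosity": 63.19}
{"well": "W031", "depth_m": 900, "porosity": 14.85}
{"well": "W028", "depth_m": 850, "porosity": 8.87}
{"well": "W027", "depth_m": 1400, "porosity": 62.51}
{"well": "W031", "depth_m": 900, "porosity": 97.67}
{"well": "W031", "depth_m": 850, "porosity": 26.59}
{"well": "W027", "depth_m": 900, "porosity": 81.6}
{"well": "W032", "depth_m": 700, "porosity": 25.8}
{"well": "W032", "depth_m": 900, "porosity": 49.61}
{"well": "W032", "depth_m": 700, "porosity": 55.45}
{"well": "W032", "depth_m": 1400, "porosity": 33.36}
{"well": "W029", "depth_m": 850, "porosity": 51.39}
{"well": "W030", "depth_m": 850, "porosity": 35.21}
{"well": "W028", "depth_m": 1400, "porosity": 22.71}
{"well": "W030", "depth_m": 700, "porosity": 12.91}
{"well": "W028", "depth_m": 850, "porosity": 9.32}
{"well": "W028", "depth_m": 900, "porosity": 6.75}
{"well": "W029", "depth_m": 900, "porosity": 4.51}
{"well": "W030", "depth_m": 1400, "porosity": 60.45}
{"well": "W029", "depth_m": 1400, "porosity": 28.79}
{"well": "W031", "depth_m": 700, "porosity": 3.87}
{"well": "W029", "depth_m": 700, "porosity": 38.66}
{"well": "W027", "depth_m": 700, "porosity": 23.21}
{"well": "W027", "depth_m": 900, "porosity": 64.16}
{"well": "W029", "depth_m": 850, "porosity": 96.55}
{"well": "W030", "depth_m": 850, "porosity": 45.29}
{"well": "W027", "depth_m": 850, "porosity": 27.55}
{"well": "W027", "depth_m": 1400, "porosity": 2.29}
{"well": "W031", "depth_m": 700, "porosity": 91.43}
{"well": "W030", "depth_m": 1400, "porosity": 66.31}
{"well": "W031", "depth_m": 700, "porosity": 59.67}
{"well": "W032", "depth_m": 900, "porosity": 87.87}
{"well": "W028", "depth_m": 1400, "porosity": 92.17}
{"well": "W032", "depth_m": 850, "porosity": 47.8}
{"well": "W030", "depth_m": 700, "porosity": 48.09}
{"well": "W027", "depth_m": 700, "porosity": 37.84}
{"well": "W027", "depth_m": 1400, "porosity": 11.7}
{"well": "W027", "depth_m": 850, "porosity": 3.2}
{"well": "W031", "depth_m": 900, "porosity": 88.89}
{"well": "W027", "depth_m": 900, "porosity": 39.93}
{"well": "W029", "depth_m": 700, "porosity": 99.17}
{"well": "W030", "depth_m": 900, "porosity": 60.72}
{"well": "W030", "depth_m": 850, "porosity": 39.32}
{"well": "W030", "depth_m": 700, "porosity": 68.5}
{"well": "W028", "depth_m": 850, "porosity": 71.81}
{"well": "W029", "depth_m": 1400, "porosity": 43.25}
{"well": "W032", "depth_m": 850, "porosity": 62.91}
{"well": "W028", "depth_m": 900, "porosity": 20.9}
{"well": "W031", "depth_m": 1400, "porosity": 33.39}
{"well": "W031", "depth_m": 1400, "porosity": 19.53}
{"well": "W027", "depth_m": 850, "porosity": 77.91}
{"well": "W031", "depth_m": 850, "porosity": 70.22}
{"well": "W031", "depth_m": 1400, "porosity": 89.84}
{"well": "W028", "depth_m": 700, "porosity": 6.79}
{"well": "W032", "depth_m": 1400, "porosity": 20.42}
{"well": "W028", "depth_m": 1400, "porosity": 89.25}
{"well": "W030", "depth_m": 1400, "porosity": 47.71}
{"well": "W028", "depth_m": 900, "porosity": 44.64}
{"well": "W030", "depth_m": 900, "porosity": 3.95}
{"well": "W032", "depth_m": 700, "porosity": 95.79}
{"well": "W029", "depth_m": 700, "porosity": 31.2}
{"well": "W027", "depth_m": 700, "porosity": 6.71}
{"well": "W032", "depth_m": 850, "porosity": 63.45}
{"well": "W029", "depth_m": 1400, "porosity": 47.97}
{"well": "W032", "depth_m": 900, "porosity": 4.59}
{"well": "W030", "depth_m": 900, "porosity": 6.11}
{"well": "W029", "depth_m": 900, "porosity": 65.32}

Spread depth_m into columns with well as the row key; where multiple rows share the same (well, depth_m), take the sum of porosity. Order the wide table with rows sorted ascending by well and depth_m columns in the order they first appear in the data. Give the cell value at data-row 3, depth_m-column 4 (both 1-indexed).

211.13

With rows sorted ascending by well, row 3 is well=W029. depth_m columns in first-appearance order: 700, 1400, 900, 850; column 4 is 850.
Long rows with well=W029, depth_m=850: 63.19 + 51.39 + 96.55 = 211.13.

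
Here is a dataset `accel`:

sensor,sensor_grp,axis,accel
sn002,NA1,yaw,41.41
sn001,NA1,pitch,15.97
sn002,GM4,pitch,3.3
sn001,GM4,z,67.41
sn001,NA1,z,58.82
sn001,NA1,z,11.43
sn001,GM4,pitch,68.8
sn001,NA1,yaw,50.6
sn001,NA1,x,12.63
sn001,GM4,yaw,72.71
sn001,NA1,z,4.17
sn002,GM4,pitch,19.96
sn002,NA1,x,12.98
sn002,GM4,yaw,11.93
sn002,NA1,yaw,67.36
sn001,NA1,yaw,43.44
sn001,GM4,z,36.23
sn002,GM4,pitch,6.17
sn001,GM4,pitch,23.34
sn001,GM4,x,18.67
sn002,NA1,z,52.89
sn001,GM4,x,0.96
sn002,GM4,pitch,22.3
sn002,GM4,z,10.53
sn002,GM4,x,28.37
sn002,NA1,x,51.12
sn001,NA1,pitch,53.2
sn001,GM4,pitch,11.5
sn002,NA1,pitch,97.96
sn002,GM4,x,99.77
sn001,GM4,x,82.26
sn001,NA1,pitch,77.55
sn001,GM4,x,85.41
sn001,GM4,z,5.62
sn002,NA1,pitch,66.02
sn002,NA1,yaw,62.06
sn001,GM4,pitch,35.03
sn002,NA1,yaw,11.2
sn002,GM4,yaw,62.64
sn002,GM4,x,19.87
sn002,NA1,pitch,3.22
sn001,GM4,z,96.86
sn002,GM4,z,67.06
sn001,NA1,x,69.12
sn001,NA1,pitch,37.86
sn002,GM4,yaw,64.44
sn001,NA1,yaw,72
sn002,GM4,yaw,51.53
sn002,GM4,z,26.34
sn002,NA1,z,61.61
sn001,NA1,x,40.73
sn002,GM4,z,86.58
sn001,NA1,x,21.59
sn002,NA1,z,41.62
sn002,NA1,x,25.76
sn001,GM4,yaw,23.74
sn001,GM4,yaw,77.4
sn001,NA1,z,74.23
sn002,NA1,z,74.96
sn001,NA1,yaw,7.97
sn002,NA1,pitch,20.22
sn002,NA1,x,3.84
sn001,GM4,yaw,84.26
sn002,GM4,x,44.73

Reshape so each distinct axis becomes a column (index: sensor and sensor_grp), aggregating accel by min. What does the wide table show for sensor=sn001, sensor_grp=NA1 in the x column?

12.63

Rows with sensor=sn001, sensor_grp=NA1 and axis=x: accel values are 12.63, 69.12, 40.73, 21.59.
min(12.63, 69.12, 40.73, 21.59) = 12.63.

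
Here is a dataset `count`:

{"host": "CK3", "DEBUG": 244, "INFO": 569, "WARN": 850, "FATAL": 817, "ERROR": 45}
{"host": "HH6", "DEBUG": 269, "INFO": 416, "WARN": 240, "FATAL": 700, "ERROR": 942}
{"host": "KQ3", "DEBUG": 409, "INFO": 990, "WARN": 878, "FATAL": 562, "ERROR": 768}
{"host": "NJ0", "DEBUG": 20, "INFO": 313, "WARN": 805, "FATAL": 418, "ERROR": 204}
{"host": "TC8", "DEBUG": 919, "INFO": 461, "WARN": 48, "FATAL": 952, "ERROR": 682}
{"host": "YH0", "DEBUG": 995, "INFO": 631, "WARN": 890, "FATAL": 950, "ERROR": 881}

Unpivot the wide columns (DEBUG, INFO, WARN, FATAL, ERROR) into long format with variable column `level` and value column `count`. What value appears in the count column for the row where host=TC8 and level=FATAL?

Unpivoting turns each (host, wide-column) pair into one long row.
The wide cell at row TC8, column FATAL holds 952, so the long row (TC8, FATAL) has count=952.

952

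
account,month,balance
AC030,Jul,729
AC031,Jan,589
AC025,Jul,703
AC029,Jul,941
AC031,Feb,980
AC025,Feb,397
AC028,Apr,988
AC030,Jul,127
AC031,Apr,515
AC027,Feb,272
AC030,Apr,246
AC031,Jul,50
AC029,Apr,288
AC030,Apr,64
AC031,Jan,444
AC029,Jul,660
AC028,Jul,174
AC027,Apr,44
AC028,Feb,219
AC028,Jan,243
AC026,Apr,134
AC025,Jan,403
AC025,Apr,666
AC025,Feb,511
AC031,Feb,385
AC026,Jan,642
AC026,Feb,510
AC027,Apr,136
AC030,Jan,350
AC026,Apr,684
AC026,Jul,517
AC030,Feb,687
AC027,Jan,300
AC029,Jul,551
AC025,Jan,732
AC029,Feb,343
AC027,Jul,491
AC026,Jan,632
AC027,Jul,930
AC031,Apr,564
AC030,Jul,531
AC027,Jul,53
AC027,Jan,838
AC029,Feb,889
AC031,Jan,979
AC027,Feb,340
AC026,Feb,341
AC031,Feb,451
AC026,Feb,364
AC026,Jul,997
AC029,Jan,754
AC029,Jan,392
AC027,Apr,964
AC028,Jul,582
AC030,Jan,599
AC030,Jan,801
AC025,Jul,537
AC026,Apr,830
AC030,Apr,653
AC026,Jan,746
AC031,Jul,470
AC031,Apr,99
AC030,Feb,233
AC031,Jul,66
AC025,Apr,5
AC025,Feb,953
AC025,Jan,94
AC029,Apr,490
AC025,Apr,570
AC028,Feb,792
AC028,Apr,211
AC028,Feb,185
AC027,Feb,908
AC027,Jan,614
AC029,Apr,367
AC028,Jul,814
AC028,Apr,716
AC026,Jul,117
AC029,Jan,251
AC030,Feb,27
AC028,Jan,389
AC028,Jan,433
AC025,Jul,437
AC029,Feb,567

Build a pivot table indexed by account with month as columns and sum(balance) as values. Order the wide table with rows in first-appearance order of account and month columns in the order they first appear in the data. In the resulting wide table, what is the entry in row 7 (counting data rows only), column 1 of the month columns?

With rows in first-appearance order of account, row 7 is account=AC026. month columns in first-appearance order: Jul, Jan, Feb, Apr; column 1 is Jul.
Long rows with account=AC026, month=Jul: 517 + 997 + 117 = 1631.

1631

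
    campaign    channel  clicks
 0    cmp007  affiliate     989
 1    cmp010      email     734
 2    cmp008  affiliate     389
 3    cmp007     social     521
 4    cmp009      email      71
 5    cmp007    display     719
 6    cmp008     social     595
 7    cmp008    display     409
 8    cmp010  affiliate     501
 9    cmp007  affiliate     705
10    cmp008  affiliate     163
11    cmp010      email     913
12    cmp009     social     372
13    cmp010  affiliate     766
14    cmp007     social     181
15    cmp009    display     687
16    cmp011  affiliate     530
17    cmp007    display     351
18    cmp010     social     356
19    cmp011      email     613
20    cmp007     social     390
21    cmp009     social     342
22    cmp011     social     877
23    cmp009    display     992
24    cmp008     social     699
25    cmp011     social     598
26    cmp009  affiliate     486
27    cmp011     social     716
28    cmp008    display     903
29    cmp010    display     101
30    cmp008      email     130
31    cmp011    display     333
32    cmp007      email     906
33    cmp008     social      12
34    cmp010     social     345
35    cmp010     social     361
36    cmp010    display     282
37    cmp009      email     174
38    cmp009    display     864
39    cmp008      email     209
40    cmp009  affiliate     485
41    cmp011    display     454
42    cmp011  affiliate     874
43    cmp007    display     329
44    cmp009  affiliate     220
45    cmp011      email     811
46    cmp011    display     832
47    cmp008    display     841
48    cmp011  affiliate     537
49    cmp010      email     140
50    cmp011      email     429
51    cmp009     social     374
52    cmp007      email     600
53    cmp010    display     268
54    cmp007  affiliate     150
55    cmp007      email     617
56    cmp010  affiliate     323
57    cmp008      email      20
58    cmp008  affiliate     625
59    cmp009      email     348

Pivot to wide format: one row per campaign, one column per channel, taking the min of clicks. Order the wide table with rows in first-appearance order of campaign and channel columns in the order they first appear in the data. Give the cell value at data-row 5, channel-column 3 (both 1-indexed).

With rows in first-appearance order of campaign, row 5 is campaign=cmp011. channel columns in first-appearance order: affiliate, email, social, display; column 3 is social.
Long rows with campaign=cmp011, channel=social: min(877, 598, 716) = 598.

598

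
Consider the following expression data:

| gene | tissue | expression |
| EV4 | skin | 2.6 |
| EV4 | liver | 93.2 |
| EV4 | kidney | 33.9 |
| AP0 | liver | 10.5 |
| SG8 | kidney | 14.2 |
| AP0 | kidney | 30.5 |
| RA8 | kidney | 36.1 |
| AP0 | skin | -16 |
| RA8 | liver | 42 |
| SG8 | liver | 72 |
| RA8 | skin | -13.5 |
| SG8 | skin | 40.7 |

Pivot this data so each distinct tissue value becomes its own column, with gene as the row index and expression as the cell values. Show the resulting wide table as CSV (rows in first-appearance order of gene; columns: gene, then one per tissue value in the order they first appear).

gene,skin,liver,kidney
EV4,2.6,93.2,33.9
AP0,-16,10.5,30.5
SG8,40.7,72,14.2
RA8,-13.5,42,36.1

Columns: gene plus the 3 distinct tissue values (skin, liver, kidney).
For example, row EV4 column skin takes expression=2.6 from the long row (EV4, skin).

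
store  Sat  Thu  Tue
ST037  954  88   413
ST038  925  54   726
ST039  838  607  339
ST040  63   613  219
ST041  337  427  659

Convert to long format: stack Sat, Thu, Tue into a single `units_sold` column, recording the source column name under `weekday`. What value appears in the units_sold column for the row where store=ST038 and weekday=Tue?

726

Unpivoting turns each (store, wide-column) pair into one long row.
The wide cell at row ST038, column Tue holds 726, so the long row (ST038, Tue) has units_sold=726.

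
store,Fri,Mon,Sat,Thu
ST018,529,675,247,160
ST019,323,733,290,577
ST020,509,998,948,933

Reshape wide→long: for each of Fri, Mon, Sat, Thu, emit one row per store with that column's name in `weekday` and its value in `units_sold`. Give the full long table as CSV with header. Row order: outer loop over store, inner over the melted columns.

Each (store, column) pair becomes one row: 3 × 4 = 12 rows.
For example, (ST018, Fri) → units_sold=529.

store,weekday,units_sold
ST018,Fri,529
ST018,Mon,675
ST018,Sat,247
ST018,Thu,160
ST019,Fri,323
ST019,Mon,733
ST019,Sat,290
ST019,Thu,577
ST020,Fri,509
ST020,Mon,998
ST020,Sat,948
ST020,Thu,933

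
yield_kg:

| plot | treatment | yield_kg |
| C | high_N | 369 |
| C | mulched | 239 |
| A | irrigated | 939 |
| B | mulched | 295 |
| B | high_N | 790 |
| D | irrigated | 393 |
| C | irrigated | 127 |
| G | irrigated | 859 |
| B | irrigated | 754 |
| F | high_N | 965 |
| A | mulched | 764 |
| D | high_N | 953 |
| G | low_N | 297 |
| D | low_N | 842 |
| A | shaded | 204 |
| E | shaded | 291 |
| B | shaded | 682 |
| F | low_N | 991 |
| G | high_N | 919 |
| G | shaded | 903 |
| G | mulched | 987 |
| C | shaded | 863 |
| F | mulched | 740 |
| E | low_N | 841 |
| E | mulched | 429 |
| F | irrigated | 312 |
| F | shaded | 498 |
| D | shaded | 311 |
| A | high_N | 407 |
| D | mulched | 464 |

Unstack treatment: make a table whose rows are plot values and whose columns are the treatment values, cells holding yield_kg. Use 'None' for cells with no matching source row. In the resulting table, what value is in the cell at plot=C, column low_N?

No long-format row has plot=C and treatment=low_N, so the cell is None.

None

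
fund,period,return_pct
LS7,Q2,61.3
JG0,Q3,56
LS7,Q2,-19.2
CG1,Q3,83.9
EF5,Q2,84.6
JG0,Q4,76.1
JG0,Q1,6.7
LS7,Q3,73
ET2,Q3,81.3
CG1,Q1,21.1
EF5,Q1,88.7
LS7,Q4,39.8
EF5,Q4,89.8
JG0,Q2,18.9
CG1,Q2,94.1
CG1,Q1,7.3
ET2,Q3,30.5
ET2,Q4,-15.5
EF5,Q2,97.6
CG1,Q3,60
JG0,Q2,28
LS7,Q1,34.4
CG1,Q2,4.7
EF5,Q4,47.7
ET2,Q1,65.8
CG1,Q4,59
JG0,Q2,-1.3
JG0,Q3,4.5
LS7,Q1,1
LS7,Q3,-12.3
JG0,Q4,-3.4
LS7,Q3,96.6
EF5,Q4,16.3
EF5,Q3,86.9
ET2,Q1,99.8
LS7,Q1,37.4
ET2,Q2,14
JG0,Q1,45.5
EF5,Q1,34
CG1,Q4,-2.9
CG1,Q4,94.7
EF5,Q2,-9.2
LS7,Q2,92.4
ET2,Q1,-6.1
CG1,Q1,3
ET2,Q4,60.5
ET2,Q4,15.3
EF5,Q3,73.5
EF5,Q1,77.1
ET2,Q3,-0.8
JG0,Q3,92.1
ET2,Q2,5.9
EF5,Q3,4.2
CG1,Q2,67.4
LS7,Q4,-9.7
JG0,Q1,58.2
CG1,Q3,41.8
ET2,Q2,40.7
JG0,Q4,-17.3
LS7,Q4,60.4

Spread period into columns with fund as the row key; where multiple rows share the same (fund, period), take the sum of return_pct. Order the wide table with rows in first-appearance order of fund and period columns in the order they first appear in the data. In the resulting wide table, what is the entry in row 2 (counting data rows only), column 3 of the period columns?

With rows in first-appearance order of fund, row 2 is fund=JG0. period columns in first-appearance order: Q2, Q3, Q4, Q1; column 3 is Q4.
Long rows with fund=JG0, period=Q4: 76.1 + -3.4 + -17.3 = 55.4.

55.4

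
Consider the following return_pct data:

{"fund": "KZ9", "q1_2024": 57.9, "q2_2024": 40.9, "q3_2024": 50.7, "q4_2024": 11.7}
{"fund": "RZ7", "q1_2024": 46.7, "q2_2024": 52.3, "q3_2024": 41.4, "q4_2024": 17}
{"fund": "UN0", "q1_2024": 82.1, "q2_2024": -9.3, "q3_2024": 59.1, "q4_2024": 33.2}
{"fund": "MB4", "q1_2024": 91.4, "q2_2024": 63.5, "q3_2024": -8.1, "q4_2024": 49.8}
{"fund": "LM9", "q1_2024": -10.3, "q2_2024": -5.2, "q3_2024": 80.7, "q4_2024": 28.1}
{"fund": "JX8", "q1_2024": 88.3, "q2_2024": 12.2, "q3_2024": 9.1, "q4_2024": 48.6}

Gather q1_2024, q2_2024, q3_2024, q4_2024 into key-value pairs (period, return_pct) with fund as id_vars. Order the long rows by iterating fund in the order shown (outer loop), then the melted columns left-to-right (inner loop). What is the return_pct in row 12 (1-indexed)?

33.2

24 rows total (6 × 4). Row 12: index ⌊(12-1)/4⌋ = 2 into fund → UN0; (12-1) mod 4 = 3 into the melted columns → q4_2024.
So row 12 is (UN0, q4_2024, 33.2); return_pct = 33.2.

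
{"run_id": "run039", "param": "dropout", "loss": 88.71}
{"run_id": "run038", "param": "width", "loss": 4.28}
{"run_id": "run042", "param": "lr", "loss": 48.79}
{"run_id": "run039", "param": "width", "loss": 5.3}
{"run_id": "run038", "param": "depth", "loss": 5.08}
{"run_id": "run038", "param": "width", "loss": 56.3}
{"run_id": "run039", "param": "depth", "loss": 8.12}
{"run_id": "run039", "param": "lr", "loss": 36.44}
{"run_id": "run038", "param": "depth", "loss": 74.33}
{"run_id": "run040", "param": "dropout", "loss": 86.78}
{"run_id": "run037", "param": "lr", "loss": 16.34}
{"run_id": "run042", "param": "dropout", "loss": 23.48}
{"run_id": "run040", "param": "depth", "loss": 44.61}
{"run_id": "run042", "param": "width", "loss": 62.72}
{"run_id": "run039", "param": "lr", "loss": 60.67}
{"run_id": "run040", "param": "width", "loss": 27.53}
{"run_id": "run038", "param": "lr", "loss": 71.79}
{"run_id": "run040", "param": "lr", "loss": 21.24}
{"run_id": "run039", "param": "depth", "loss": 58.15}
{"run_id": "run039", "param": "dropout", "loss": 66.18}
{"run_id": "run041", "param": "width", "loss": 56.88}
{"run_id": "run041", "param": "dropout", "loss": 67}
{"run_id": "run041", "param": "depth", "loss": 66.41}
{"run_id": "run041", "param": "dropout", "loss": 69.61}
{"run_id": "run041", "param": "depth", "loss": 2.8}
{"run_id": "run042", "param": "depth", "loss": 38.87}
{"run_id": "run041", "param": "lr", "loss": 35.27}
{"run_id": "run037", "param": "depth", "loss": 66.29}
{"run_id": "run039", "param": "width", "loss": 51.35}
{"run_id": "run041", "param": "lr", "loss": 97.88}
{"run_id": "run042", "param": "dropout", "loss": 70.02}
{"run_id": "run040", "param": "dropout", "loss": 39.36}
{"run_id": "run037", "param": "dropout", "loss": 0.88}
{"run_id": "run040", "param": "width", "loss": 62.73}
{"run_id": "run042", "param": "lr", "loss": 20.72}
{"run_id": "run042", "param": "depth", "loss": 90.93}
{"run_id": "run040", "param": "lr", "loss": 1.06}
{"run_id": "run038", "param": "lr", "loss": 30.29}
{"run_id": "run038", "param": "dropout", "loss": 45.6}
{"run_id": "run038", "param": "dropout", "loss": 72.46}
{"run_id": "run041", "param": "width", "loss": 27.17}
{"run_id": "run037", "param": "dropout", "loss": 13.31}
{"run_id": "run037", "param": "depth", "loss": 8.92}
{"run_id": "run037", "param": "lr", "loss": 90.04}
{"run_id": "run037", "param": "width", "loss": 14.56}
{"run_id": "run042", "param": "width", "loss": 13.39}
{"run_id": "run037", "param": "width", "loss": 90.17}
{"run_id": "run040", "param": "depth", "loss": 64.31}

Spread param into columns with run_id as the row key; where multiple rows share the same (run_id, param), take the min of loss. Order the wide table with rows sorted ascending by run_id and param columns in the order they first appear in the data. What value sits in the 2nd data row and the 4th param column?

5.08

With rows sorted ascending by run_id, row 2 is run_id=run038. param columns in first-appearance order: dropout, width, lr, depth; column 4 is depth.
Long rows with run_id=run038, param=depth: min(5.08, 74.33) = 5.08.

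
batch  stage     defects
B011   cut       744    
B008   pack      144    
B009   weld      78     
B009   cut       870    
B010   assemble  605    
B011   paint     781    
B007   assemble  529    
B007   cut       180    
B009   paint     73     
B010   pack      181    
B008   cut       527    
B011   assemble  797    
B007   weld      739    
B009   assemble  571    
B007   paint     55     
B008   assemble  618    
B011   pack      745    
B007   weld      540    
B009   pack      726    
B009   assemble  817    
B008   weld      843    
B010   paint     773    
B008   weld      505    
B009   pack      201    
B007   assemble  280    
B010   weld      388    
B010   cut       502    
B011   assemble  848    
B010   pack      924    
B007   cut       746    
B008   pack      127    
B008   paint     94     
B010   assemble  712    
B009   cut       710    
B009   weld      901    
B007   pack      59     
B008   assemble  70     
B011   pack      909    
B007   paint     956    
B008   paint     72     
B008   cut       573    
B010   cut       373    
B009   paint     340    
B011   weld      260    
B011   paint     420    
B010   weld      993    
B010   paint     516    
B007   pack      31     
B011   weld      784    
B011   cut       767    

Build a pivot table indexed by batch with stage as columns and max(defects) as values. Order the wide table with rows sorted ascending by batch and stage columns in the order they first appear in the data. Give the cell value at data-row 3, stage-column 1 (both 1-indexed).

870

With rows sorted ascending by batch, row 3 is batch=B009. stage columns in first-appearance order: cut, pack, weld, assemble, paint; column 1 is cut.
Long rows with batch=B009, stage=cut: max(870, 710) = 870.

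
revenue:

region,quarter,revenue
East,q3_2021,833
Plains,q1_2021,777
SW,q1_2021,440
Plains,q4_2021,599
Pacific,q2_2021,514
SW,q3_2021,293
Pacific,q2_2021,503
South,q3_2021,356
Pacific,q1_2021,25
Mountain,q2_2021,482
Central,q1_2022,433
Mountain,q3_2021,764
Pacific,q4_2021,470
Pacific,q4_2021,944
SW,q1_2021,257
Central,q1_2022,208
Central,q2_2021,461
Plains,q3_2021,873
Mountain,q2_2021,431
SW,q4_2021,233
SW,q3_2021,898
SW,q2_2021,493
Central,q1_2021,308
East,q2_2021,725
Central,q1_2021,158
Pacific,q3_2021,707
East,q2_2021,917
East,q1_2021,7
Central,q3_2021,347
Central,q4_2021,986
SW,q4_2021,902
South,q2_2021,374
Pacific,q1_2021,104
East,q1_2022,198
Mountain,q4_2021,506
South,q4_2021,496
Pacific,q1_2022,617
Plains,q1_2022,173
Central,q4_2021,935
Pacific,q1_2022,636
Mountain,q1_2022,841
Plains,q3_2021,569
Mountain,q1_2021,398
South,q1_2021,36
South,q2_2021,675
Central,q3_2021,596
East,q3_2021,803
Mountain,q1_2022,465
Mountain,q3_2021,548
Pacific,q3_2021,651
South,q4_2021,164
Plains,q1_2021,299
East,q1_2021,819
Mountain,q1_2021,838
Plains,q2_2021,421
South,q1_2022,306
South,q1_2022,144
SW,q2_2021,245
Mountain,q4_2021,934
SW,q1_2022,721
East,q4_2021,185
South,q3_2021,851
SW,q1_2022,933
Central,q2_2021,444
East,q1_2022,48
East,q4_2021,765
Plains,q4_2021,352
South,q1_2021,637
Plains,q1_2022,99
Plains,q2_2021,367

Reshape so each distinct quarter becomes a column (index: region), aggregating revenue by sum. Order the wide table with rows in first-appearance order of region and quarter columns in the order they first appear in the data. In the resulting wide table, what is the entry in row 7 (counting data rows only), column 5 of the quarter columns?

641

With rows in first-appearance order of region, row 7 is region=Central. quarter columns in first-appearance order: q3_2021, q1_2021, q4_2021, q2_2021, q1_2022; column 5 is q1_2022.
Long rows with region=Central, quarter=q1_2022: 433 + 208 = 641.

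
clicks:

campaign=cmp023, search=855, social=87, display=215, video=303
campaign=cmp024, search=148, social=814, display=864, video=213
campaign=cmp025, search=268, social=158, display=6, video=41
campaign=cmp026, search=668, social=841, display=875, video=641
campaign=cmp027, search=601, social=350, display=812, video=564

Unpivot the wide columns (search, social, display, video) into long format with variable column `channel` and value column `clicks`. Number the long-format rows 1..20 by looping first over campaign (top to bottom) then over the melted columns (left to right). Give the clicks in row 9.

20 rows total (5 × 4). Row 9: index ⌊(9-1)/4⌋ = 2 into campaign → cmp025; (9-1) mod 4 = 0 into the melted columns → search.
So row 9 is (cmp025, search, 268); clicks = 268.

268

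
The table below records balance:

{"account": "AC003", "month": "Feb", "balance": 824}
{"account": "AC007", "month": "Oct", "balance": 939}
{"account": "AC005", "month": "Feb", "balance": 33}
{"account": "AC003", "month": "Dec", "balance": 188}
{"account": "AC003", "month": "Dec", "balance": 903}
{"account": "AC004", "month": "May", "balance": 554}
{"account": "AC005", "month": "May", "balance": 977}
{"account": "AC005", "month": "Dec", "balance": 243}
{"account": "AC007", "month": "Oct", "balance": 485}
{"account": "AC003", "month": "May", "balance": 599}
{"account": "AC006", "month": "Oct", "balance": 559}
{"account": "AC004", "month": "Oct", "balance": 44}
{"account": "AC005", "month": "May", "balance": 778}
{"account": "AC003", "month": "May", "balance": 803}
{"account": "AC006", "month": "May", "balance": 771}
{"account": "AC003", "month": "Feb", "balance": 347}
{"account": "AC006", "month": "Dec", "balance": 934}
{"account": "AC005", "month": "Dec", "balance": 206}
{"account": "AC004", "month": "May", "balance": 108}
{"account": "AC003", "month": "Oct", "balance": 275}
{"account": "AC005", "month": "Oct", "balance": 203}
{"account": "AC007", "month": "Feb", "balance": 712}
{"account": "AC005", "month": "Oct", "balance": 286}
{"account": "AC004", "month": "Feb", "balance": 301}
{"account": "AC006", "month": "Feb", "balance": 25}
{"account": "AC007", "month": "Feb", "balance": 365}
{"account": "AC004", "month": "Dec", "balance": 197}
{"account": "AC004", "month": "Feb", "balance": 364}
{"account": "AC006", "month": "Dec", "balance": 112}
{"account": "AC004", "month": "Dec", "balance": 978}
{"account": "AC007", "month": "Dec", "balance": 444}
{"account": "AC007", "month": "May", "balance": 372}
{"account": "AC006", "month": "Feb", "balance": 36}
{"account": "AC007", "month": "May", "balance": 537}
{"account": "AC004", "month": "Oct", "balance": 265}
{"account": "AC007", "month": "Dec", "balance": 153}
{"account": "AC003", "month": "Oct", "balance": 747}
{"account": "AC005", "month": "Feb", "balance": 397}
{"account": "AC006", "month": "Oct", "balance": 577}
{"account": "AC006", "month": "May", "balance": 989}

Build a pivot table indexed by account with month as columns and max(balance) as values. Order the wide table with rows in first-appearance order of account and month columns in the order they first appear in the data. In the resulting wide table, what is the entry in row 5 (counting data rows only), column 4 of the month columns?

With rows in first-appearance order of account, row 5 is account=AC006. month columns in first-appearance order: Feb, Oct, Dec, May; column 4 is May.
Long rows with account=AC006, month=May: max(771, 989) = 989.

989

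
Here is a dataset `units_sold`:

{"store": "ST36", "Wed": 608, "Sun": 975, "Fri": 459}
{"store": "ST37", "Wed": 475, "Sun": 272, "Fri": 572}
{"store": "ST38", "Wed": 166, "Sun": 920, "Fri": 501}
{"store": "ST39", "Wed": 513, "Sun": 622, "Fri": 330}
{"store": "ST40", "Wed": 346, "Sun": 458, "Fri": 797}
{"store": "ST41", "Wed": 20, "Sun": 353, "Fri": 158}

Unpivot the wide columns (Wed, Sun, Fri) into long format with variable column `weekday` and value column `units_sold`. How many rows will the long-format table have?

6 store values × 3 melted columns = 18 rows.

18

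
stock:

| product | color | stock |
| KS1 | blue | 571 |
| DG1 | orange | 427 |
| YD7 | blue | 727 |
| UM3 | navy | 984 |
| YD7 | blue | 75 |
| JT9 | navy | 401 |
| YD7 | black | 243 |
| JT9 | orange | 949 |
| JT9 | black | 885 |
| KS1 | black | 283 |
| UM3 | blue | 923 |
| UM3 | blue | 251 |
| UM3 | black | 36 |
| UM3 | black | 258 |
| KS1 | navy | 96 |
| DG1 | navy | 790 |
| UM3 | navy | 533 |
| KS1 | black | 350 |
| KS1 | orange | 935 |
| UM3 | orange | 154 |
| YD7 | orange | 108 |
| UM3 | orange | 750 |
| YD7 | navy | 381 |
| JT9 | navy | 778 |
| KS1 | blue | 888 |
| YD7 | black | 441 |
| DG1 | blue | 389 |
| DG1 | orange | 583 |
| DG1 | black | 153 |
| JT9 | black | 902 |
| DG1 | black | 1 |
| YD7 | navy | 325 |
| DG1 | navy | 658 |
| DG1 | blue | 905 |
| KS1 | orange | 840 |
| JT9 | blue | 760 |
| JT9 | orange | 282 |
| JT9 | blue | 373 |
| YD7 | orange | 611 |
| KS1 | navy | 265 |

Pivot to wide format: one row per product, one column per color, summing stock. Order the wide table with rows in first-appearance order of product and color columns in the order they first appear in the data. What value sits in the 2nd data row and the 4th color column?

With rows in first-appearance order of product, row 2 is product=DG1. color columns in first-appearance order: blue, orange, navy, black; column 4 is black.
Long rows with product=DG1, color=black: 153 + 1 = 154.

154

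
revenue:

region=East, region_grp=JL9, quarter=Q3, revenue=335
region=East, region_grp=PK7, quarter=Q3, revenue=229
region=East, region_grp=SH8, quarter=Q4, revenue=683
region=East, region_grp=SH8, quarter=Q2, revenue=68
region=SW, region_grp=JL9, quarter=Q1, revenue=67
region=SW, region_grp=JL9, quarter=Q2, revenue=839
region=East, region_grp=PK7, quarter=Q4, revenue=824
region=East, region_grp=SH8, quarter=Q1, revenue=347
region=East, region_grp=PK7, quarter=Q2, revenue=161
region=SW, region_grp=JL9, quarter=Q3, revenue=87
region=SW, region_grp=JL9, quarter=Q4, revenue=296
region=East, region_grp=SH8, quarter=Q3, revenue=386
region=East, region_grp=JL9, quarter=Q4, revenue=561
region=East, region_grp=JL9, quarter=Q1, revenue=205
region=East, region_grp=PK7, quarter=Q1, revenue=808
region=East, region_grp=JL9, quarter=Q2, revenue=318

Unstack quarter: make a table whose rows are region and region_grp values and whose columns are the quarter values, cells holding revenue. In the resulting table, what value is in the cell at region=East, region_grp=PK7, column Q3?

Wide layout: rows indexed by region and region_grp, columns are the 4 distinct quarter values (Q3, Q4, Q2, Q1).
Cell (region=East, region_grp=PK7, quarter=Q3) draws from the long row where region=East, region_grp=PK7 and quarter=Q3, which has revenue=229.

229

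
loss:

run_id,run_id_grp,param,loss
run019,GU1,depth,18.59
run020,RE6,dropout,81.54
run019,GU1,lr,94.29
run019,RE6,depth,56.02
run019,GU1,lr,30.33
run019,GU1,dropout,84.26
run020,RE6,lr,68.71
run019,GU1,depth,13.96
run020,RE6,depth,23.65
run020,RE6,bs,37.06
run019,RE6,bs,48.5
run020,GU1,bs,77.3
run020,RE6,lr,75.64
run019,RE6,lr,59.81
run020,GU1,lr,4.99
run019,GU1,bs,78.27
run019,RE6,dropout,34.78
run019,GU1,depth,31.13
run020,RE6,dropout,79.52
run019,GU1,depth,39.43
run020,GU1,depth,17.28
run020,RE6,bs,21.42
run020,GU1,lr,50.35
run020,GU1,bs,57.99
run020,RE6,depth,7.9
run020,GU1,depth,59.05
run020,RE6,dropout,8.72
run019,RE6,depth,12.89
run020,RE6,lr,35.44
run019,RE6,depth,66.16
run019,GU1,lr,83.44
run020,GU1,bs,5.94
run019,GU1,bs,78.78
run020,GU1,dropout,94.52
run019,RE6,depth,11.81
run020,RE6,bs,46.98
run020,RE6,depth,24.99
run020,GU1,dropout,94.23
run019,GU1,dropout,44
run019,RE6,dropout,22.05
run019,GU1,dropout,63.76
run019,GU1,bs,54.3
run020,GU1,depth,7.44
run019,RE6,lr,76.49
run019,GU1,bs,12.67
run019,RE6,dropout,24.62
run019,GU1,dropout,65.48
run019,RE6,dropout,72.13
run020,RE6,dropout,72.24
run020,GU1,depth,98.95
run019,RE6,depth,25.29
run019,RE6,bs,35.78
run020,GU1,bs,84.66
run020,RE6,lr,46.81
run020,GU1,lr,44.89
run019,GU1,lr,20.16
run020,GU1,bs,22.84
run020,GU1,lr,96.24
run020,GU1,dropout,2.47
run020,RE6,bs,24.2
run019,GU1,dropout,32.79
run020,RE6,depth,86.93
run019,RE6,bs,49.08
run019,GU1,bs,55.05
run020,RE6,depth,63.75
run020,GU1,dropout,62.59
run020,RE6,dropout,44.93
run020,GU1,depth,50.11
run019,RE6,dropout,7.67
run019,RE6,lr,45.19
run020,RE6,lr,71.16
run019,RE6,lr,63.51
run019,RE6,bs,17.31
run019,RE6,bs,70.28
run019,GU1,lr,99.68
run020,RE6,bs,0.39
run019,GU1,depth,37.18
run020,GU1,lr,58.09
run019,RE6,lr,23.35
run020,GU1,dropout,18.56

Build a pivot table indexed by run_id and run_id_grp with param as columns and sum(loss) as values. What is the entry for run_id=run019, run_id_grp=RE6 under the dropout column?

Rows with run_id=run019, run_id_grp=RE6 and param=dropout: loss values are 34.78, 22.05, 24.62, 72.13, 7.67.
34.78 + 22.05 + 24.62 + 72.13 + 7.67 = 161.25.

161.25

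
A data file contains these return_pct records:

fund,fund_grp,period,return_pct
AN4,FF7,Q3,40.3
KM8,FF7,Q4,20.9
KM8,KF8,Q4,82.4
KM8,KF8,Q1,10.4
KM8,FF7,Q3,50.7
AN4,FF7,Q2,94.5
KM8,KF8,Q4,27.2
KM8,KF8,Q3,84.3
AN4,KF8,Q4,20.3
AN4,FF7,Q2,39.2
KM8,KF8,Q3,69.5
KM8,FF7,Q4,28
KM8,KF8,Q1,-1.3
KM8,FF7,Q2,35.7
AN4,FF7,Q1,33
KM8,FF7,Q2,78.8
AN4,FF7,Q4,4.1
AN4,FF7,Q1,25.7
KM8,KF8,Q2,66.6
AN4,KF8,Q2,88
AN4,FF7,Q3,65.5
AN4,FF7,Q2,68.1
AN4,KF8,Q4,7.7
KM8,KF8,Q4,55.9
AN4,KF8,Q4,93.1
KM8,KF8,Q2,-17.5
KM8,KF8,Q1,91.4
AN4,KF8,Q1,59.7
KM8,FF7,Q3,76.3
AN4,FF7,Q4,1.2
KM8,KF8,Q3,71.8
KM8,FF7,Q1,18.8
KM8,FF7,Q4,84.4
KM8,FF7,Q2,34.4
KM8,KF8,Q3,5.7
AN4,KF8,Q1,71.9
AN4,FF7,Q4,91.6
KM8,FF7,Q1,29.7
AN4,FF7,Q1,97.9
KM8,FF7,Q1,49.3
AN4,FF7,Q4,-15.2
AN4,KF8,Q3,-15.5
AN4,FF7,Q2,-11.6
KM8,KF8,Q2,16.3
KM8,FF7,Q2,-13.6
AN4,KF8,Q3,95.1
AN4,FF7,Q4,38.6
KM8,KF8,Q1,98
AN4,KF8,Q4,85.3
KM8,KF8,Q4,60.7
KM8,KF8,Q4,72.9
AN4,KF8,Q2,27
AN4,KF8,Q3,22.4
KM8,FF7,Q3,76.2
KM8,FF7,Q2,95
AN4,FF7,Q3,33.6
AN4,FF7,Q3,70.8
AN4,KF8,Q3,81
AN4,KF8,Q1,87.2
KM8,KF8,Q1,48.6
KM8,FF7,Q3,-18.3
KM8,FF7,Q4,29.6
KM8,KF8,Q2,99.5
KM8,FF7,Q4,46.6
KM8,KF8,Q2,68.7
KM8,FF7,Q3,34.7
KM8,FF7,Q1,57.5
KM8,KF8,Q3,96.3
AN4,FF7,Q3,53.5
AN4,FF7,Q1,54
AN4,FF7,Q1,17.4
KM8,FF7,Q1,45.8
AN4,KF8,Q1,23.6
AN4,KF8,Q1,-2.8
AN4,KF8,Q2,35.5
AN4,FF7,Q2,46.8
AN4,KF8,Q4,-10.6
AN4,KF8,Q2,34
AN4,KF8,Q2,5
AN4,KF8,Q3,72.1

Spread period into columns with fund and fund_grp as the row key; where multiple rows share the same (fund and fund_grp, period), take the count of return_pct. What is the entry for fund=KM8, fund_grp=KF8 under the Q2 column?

5

Rows with fund=KM8, fund_grp=KF8 and period=Q2: return_pct values are 66.6, -17.5, 16.3, 99.5, 68.7.
5 rows match — count = 5.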